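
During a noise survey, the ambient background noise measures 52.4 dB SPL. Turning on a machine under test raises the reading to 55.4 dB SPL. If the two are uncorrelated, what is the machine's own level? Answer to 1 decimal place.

Subtract intensities: L_src = 10·log₁₀(10^(L_total/10) − 10^(L_bg/10)).
L_src = 10·log₁₀(10^(55.4/10) − 10^(52.4/10)) = 10·log₁₀(173000) = 52.4 dB SPL.

52.4 dB SPL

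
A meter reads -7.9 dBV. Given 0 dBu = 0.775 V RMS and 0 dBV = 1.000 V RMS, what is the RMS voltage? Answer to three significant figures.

V = 1.000 V × 10^(-7.9/20).
= 1.000 × 0.4027 = 0.403 V.

0.403 V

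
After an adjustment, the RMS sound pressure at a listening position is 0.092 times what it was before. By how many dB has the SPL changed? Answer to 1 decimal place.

Sound pressure is an amplitude quantity: ΔL = 20·log₁₀(p₂/p₁).
20·log₁₀(0.092) = -20.7 dB.

-20.7 dB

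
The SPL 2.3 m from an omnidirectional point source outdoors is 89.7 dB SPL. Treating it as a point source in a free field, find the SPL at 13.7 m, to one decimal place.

For a point source in a free field, ΔL = −20·log₁₀(d₂/d₁).
ΔL = −20·log₁₀(13.7/2.3) = -15.50 dB, so L₂ = 89.7 + (-15.50) = 74.2 dB SPL.

74.2 dB SPL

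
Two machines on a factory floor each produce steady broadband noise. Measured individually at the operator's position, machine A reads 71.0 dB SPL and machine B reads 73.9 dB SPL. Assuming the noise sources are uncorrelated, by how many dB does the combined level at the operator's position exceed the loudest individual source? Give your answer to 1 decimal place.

Uncorrelated sources add in intensity (power), not in dB.
L_total = 10·log₁₀(10^(71.0/10) + 10^(73.9/10)) = 75.70 dB SPL.
Excess over the loudest (73.9 dB): 75.70 − 73.9 = 1.8 dB.

1.8 dB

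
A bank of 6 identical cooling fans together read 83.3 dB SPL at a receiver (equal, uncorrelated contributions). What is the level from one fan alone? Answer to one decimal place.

75.5 dB SPL

6 equal incoherent sources add 10·log₁₀(6) = 7.78 dB over one source.
L_one = 83.3 − 7.78 = 75.5 dB SPL.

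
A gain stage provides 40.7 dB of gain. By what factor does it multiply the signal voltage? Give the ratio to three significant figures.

Voltage ratio = 10^(dB/20).
10^(40.7/20) = 10^(2.035) = 108.

108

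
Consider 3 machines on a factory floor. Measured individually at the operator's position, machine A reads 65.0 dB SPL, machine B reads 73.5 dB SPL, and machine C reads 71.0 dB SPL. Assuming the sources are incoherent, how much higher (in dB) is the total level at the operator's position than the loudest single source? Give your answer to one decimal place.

Uncorrelated sources add in intensity (power), not in dB.
L_total = 10·log₁₀(10^(65.0/10) + 10^(73.5/10) + 10^(71.0/10)) = 75.81 dB SPL.
Excess over the loudest (73.5 dB): 75.81 − 73.5 = 2.3 dB.

2.3 dB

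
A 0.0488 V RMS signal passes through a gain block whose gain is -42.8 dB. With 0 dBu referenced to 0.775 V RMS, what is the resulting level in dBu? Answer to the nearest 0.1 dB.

Input level: 20·log₁₀(0.0488/0.775) = -24.02 dBu.
Output: -24.02 − 42.8 = -66.8 dBu.

-66.8 dBu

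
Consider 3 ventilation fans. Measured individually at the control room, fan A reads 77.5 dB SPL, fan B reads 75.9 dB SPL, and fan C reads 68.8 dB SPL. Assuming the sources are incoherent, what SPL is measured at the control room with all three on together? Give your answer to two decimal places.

Incoherent sources sum as intensities:
L_total = 10·log₁₀(10^(77.5/10) + 10^(75.9/10) + 10^(68.8/10)) = 10·log₁₀(102700000) = 80.12 dB SPL.

80.12 dB SPL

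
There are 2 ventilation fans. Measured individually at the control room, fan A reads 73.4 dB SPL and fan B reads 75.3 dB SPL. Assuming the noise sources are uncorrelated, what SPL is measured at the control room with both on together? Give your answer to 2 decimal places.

Incoherent sources sum as intensities:
L_total = 10·log₁₀(10^(73.4/10) + 10^(75.3/10)) = 10·log₁₀(55760000) = 77.46 dB SPL.

77.46 dB SPL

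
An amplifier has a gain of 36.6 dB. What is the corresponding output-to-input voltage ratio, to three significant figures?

Voltage ratio = 10^(dB/20).
10^(36.6/20) = 10^(1.830) = 67.6.

67.6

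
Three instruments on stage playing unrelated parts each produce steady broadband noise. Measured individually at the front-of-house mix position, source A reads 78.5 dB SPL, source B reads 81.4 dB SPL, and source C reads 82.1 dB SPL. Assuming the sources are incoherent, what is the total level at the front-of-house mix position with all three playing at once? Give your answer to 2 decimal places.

85.69 dB SPL

Add the sources as powers (linear), then convert back to dB:
L_total = 10·log₁₀(10^(78.5/10) + 10^(81.4/10) + 10^(82.1/10)) = 10·log₁₀(371000000) = 85.69 dB SPL.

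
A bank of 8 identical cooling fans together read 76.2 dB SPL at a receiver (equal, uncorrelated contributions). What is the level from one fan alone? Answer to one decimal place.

67.2 dB SPL

8 equal incoherent sources add 10·log₁₀(8) = 9.03 dB over one source.
L_one = 76.2 − 9.03 = 67.2 dB SPL.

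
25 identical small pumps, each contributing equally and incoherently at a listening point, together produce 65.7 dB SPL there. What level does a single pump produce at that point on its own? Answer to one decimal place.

51.7 dB SPL

25 equal incoherent sources add 10·log₁₀(25) = 13.98 dB over one source.
L_one = 65.7 − 13.98 = 51.7 dB SPL.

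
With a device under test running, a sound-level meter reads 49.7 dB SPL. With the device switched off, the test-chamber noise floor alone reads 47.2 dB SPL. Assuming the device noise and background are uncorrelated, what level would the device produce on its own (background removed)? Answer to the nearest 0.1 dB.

Background correction is a power subtraction:
L_src = 10·log₁₀(10^(49.7/10) − 10^(47.2/10)) = 10·log₁₀(40840) = 46.1 dB SPL.

46.1 dB SPL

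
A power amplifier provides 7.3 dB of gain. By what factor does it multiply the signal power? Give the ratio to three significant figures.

5.37

Power ratio = 10^(dB/10).
10^(7.3/10) = 10^(0.7300) = 5.37.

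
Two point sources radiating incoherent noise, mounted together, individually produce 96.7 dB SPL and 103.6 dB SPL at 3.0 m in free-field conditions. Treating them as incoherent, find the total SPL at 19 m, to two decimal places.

88.37 dB SPL

Combined at 3.0 m: 10·log₁₀(10^(96.7/10)+10^(103.6/10)) = 104.407 dB SPL.
Then apply −20·log₁₀(19/3.0) = -16.033 dB → 88.37 dB SPL.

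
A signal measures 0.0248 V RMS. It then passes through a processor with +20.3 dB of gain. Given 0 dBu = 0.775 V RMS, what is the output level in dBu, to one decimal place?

-9.6 dBu

Input level: 20·log₁₀(0.0248/0.775) = -29.90 dBu.
Output: -29.90 + 20.3 = -9.6 dBu.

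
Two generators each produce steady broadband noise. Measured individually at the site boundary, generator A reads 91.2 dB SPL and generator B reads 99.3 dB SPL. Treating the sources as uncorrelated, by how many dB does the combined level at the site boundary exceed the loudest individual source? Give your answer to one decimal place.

0.6 dB

Add the sources as powers (linear), then convert back to dB:
L_total = 10·log₁₀(10^(91.2/10) + 10^(99.3/10)) = 99.93 dB SPL.
Excess over the loudest (99.3 dB): 99.93 − 99.3 = 0.6 dB.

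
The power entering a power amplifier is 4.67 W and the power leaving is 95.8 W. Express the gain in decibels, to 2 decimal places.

Power is a power quantity, so gain = 10·log₁₀(P_out/P_in).
10·log₁₀(95.8/4.67) = 10·log₁₀(20.51) = 13.12 dB.

13.12 dB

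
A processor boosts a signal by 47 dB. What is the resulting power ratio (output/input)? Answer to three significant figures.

Power ratio = 10^(dB/10).
10^(47/10) = 10^(4.700) = 50100.

50100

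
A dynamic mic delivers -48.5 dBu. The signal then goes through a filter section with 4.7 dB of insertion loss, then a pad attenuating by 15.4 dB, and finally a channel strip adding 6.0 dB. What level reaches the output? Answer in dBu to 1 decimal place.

Gain stages sum in dB:
-48.5 − 4.7 − 15.4 + 6.0 = -62.6 dBu.

-62.6 dBu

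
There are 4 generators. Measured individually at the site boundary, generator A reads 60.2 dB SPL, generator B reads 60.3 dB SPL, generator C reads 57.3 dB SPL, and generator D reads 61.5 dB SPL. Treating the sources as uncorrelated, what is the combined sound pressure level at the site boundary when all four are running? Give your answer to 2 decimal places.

66.09 dB SPL

Uncorrelated sources add in intensity (power), not in dB.
L_total = 10·log₁₀(10^(60.2/10) + 10^(60.3/10) + 10^(57.3/10) + 10^(61.5/10)) = 10·log₁₀(4068000) = 66.09 dB SPL.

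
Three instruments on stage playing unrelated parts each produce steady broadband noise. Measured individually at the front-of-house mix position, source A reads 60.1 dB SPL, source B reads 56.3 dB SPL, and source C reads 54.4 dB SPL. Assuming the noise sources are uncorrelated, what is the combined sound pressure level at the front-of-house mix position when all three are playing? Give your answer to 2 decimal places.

Add the sources as powers (linear), then convert back to dB:
L_total = 10·log₁₀(10^(60.1/10) + 10^(56.3/10) + 10^(54.4/10)) = 10·log₁₀(1725000) = 62.37 dB SPL.

62.37 dB SPL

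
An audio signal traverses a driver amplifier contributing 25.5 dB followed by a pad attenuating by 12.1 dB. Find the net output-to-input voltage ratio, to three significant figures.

Net gain = 25.5 + (−12.1) = 13.4 dB.
Voltage ratio = 10^(13.4/20) = 4.68.

4.68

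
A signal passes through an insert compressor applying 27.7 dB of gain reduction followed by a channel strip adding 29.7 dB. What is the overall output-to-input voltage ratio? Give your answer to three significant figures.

Net gain = (−27.7) + 29.7 = 2.0 dB.
Voltage ratio = 10^(2.0/20) = 1.26.

1.26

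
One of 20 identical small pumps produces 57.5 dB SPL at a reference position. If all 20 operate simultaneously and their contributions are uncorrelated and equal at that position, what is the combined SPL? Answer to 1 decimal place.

70.5 dB SPL

20 equal incoherent sources raise the level by 10·log₁₀(20) = 13.01 dB.
L_total = 57.5 + 13.01 = 70.5 dB SPL.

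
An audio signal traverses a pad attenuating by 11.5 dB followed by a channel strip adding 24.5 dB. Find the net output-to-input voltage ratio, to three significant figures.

Net gain = (−11.5) + 24.5 = 13.0 dB.
Voltage ratio = 10^(13.0/20) = 4.47.

4.47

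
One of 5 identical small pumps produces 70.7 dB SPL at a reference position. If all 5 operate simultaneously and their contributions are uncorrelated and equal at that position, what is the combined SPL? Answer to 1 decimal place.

5 equal incoherent sources raise the level by 10·log₁₀(5) = 6.99 dB.
L_total = 70.7 + 6.99 = 77.7 dB SPL.

77.7 dB SPL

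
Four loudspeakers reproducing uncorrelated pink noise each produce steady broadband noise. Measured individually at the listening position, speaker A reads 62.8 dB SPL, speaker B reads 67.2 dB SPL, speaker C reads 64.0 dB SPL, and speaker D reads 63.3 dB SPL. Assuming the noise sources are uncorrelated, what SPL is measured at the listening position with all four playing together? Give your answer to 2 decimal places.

Incoherent sources sum as intensities:
L_total = 10·log₁₀(10^(62.8/10) + 10^(67.2/10) + 10^(64.0/10) + 10^(63.3/10)) = 10·log₁₀(11800000) = 70.72 dB SPL.

70.72 dB SPL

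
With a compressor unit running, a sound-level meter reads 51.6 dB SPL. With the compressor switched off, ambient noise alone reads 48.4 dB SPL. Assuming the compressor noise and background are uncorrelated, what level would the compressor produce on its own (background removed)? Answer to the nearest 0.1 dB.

48.8 dB SPL

Background correction is a power subtraction:
L_src = 10·log₁₀(10^(51.6/10) − 10^(48.4/10)) = 10·log₁₀(75360) = 48.8 dB SPL.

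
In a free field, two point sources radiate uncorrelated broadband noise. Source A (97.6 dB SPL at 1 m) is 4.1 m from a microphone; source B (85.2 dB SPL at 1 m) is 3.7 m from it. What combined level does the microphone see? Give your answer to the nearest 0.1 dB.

85.6 dB SPL

At the listener: L_A = 97.6 − 20·log₁₀(4.1) = 85.34 dB; L_B = 85.2 − 20·log₁₀(3.7) = 73.84 dB.
Combined: 10·log₁₀(10^(85.34/10)+10^(73.84/10)) = 85.6 dB SPL.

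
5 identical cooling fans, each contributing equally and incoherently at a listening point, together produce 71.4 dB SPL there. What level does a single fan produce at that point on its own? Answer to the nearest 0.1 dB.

64.4 dB SPL

5 equal incoherent sources add 10·log₁₀(5) = 6.99 dB over one source.
L_one = 71.4 − 6.99 = 64.4 dB SPL.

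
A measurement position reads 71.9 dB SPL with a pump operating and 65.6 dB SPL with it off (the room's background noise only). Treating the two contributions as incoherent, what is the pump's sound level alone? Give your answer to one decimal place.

Subtract intensities: L_src = 10·log₁₀(10^(L_total/10) − 10^(L_bg/10)).
L_src = 10·log₁₀(10^(71.9/10) − 10^(65.6/10)) = 10·log₁₀(11860000) = 70.7 dB SPL.

70.7 dB SPL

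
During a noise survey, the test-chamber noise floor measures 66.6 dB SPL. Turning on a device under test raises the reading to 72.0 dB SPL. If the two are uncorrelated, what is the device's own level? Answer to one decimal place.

Subtract intensities: L_src = 10·log₁₀(10^(L_total/10) − 10^(L_bg/10)).
L_src = 10·log₁₀(10^(72.0/10) − 10^(66.6/10)) = 10·log₁₀(11280000) = 70.5 dB SPL.

70.5 dB SPL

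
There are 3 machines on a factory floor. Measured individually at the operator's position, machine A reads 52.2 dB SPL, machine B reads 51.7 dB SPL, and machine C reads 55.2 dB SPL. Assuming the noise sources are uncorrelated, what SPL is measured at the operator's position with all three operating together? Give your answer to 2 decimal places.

58.10 dB SPL

Uncorrelated sources add in intensity (power), not in dB.
L_total = 10·log₁₀(10^(52.2/10) + 10^(51.7/10) + 10^(55.2/10)) = 10·log₁₀(645000) = 58.10 dB SPL.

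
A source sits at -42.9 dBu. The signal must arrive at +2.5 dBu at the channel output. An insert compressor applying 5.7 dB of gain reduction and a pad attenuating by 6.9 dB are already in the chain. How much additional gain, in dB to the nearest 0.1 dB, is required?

58.0 dB

The required make-up gain is the shortfall in the dB sum.
G = +2.5 − (-42.9) + 5.7 + 6.9 = 58.0 dB.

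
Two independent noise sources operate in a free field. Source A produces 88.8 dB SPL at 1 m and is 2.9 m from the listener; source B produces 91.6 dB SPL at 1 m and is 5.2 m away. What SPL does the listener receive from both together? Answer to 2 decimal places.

81.57 dB SPL

At the listener: L_A = 88.8 − 20·log₁₀(2.9) = 79.552 dB; L_B = 91.6 − 20·log₁₀(5.2) = 77.280 dB.
Combined: 10·log₁₀(10^(79.552/10)+10^(77.280/10)) = 81.57 dB SPL.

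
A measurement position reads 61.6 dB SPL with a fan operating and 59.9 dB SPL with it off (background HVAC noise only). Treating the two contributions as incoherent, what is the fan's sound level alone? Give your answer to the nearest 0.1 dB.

Background correction is a power subtraction:
L_src = 10·log₁₀(10^(61.6/10) − 10^(59.9/10)) = 10·log₁₀(468200) = 56.7 dB SPL.

56.7 dB SPL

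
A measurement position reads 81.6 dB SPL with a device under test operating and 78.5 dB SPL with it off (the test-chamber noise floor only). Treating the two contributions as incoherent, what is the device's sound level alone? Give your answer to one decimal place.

78.7 dB SPL

Background correction is a power subtraction:
L_src = 10·log₁₀(10^(81.6/10) − 10^(78.5/10)) = 10·log₁₀(73750000) = 78.7 dB SPL.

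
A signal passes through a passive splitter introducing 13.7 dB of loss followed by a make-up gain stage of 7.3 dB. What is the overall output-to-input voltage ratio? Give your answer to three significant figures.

0.479

Net gain = (−13.7) + 7.3 = -6.4 dB.
Voltage ratio = 10^(-6.4/20) = 0.479.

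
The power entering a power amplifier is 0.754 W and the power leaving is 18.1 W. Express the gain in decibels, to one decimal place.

13.8 dB

For a power ratio, dB = 10·log₁₀(P₂/P₁).
10·log₁₀(18.1/0.754) = 10·log₁₀(24.01) = 13.8 dB.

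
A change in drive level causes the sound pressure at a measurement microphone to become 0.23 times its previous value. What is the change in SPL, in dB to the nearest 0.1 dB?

-12.8 dB

Sound pressure is an amplitude quantity: ΔL = 20·log₁₀(p₂/p₁).
20·log₁₀(0.23) = -12.8 dB.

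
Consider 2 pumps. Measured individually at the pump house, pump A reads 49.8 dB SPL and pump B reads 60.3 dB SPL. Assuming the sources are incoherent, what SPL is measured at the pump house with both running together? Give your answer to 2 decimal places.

Uncorrelated sources add in intensity (power), not in dB.
L_total = 10·log₁₀(10^(49.8/10) + 10^(60.3/10)) = 10·log₁₀(1167000) = 60.67 dB SPL.

60.67 dB SPL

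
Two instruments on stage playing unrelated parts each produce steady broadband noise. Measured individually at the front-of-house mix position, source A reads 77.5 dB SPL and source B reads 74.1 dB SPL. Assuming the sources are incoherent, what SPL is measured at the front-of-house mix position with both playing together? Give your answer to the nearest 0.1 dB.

Incoherent sources sum as intensities:
L_total = 10·log₁₀(10^(77.5/10) + 10^(74.1/10)) = 10·log₁₀(81940000) = 79.1 dB SPL.

79.1 dB SPL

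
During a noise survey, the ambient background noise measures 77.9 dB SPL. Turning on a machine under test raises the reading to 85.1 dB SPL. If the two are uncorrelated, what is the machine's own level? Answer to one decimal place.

84.2 dB SPL

Background correction is a power subtraction:
L_src = 10·log₁₀(10^(85.1/10) − 10^(77.9/10)) = 10·log₁₀(261900000) = 84.2 dB SPL.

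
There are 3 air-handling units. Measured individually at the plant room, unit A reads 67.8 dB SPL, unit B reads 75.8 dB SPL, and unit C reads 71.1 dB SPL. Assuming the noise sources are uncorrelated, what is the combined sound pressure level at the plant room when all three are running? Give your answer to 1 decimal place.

77.6 dB SPL

Uncorrelated sources add in intensity (power), not in dB.
L_total = 10·log₁₀(10^(67.8/10) + 10^(75.8/10) + 10^(71.1/10)) = 10·log₁₀(56930000) = 77.6 dB SPL.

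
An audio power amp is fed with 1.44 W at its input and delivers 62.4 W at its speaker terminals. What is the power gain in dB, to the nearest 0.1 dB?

16.4 dB

Power ratio → dB uses the 10·log₁₀ form:
10·log₁₀(62.4/1.44) = 10·log₁₀(43.33) = 16.4 dB.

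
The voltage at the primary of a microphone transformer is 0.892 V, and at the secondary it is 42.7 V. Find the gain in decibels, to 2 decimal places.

For a voltage ratio, dB = 20·log₁₀(V₂/V₁).
20·log₁₀(42.7/0.892) = 20·log₁₀(47.87) = 33.60 dB.

33.60 dB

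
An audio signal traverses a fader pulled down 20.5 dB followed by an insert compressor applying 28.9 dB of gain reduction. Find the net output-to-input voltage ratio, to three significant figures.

Net gain = (−20.5) + (−28.9) = -49.4 dB.
Voltage ratio = 10^(-49.4/20) = 0.00339.

0.00339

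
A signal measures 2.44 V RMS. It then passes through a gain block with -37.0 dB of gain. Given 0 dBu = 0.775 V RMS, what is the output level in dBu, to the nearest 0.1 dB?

Input level: 20·log₁₀(2.44/0.775) = 9.96 dBu.
Output: 9.96 − 37.0 = -27.0 dBu.

-27.0 dBu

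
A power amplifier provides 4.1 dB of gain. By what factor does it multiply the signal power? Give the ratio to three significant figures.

Power ratio = 10^(dB/10).
10^(4.1/10) = 10^(0.4100) = 2.57.

2.57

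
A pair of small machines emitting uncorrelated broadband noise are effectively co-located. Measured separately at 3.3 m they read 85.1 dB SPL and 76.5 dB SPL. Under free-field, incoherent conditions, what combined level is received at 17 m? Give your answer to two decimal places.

71.42 dB SPL

Combined at 3.3 m: 10·log₁₀(10^(85.1/10)+10^(76.5/10)) = 85.662 dB SPL.
Then apply −20·log₁₀(17/3.3) = -14.239 dB → 71.42 dB SPL.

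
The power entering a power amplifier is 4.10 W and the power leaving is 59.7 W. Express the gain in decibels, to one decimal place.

Power is a power quantity, so gain = 10·log₁₀(P_out/P_in).
10·log₁₀(59.7/4.10) = 10·log₁₀(14.56) = 11.6 dB.

11.6 dB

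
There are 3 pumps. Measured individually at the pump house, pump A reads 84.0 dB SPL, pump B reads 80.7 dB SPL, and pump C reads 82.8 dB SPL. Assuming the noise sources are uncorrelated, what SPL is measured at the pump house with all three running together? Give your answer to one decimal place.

Add the sources as powers (linear), then convert back to dB:
L_total = 10·log₁₀(10^(84.0/10) + 10^(80.7/10) + 10^(82.8/10)) = 10·log₁₀(559200000) = 87.5 dB SPL.

87.5 dB SPL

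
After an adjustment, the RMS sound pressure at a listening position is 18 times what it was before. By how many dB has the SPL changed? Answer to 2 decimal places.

25.11 dB

Sound pressure is an amplitude quantity: ΔL = 20·log₁₀(p₂/p₁).
20·log₁₀(18) = 25.11 dB.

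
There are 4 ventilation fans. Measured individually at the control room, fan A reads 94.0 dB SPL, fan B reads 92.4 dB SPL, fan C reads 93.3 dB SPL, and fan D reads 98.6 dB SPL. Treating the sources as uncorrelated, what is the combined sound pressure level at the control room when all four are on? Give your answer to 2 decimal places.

Add the sources as powers (linear), then convert back to dB:
L_total = 10·log₁₀(10^(94.0/10) + 10^(92.4/10) + 10^(93.3/10) + 10^(98.6/10)) = 10·log₁₀(13632000000) = 101.35 dB SPL.

101.35 dB SPL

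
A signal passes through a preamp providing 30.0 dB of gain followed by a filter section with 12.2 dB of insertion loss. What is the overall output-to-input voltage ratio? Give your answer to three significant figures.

Net gain = 30.0 + (−12.2) = 17.8 dB.
Voltage ratio = 10^(17.8/20) = 7.76.

7.76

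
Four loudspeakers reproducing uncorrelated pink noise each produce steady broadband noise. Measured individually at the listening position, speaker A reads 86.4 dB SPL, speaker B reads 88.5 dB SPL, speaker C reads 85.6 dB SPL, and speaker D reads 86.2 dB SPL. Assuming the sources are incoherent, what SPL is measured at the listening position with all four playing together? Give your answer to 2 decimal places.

Incoherent sources sum as intensities:
L_total = 10·log₁₀(10^(86.4/10) + 10^(88.5/10) + 10^(85.6/10) + 10^(86.2/10)) = 10·log₁₀(1924000000) = 92.84 dB SPL.

92.84 dB SPL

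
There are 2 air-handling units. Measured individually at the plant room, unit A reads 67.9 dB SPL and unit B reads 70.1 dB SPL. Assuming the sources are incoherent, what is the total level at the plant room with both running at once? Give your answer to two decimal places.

Add the sources as powers (linear), then convert back to dB:
L_total = 10·log₁₀(10^(67.9/10) + 10^(70.1/10)) = 10·log₁₀(16400000) = 72.15 dB SPL.

72.15 dB SPL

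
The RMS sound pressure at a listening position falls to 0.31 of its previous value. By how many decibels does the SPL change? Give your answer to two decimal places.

-10.17 dB

Sound pressure is an amplitude quantity: ΔL = 20·log₁₀(p₂/p₁).
20·log₁₀(0.31) = -10.17 dB.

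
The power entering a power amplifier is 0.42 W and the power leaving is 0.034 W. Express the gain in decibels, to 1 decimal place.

For a power ratio, dB = 10·log₁₀(P₂/P₁).
10·log₁₀(0.034/0.42) = 10·log₁₀(0.08095) = -10.9 dB.

-10.9 dB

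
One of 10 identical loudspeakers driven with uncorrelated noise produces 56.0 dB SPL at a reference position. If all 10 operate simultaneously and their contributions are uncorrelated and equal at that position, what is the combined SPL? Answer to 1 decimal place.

10 equal incoherent sources raise the level by 10·log₁₀(10) = 10.00 dB.
L_total = 56.0 + 10.00 = 66.0 dB SPL.

66.0 dB SPL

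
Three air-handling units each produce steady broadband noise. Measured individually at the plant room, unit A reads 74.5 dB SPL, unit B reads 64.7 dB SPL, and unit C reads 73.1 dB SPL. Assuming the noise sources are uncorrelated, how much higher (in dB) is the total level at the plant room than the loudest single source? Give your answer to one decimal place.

Incoherent sources sum as intensities:
L_total = 10·log₁₀(10^(74.5/10) + 10^(64.7/10) + 10^(73.1/10)) = 77.12 dB SPL.
Excess over the loudest (74.5 dB): 77.12 − 74.5 = 2.6 dB.

2.6 dB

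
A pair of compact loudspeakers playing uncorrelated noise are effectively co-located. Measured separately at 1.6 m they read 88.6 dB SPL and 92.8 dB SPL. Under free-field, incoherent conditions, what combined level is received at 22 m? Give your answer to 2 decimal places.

71.43 dB SPL

Combined at 1.6 m: 10·log₁₀(10^(88.6/10)+10^(92.8/10)) = 94.199 dB SPL.
Then apply −20·log₁₀(22/1.6) = -22.766 dB → 71.43 dB SPL.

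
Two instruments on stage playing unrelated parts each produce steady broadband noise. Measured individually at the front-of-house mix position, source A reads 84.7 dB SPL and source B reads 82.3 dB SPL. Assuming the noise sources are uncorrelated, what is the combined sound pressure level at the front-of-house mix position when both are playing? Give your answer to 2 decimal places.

Uncorrelated sources add in intensity (power), not in dB.
L_total = 10·log₁₀(10^(84.7/10) + 10^(82.3/10)) = 10·log₁₀(464900000) = 86.67 dB SPL.

86.67 dB SPL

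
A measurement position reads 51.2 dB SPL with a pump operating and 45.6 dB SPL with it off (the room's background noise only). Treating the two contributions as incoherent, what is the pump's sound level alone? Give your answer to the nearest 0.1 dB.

Subtract intensities: L_src = 10·log₁₀(10^(L_total/10) − 10^(L_bg/10)).
L_src = 10·log₁₀(10^(51.2/10) − 10^(45.6/10)) = 10·log₁₀(95520) = 49.8 dB SPL.

49.8 dB SPL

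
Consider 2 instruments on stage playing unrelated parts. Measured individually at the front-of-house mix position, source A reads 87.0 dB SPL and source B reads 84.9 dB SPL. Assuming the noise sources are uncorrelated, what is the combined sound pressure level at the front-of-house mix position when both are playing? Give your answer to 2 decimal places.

Add the sources as powers (linear), then convert back to dB:
L_total = 10·log₁₀(10^(87.0/10) + 10^(84.9/10)) = 10·log₁₀(810200000) = 89.09 dB SPL.

89.09 dB SPL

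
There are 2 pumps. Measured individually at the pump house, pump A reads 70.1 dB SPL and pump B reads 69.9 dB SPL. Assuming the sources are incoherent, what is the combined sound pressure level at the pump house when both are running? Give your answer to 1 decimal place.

Uncorrelated sources add in intensity (power), not in dB.
L_total = 10·log₁₀(10^(70.1/10) + 10^(69.9/10)) = 10·log₁₀(20010000) = 73.0 dB SPL.

73.0 dB SPL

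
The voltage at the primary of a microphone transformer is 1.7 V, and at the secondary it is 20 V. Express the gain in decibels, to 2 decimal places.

For a voltage ratio, dB = 20·log₁₀(V₂/V₁).
20·log₁₀(20/1.7) = 20·log₁₀(11.76) = 21.41 dB.

21.41 dB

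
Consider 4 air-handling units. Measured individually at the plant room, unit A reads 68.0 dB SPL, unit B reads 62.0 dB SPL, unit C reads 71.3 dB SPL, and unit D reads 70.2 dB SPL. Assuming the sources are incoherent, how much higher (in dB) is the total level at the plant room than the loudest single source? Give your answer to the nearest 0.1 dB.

Add the sources as powers (linear), then convert back to dB:
L_total = 10·log₁₀(10^(68.0/10) + 10^(62.0/10) + 10^(71.3/10) + 10^(70.2/10)) = 75.03 dB SPL.
Excess over the loudest (71.3 dB): 75.03 − 71.3 = 3.7 dB.

3.7 dB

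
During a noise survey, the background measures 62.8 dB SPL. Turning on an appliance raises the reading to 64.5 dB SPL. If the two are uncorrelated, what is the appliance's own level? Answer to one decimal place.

Background correction is a power subtraction:
L_src = 10·log₁₀(10^(64.5/10) − 10^(62.8/10)) = 10·log₁₀(912900) = 59.6 dB SPL.

59.6 dB SPL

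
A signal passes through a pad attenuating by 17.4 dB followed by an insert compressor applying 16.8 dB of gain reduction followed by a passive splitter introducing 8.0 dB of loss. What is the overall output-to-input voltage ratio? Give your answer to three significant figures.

Net gain = (−17.4) + (−16.8) + (−8.0) = -42.2 dB.
Voltage ratio = 10^(-42.2/20) = 0.00776.

0.00776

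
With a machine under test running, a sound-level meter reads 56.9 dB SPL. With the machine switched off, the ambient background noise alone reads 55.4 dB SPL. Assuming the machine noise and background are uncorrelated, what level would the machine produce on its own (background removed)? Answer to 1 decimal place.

Background correction is a power subtraction:
L_src = 10·log₁₀(10^(56.9/10) − 10^(55.4/10)) = 10·log₁₀(143000) = 51.6 dB SPL.

51.6 dB SPL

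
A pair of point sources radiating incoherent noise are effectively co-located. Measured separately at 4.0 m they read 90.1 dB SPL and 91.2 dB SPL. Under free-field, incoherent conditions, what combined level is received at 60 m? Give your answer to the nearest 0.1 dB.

70.2 dB SPL

Combined at 4.0 m: 10·log₁₀(10^(90.1/10)+10^(91.2/10)) = 93.70 dB SPL.
Then apply −20·log₁₀(60/4.0) = -23.52 dB → 70.2 dB SPL.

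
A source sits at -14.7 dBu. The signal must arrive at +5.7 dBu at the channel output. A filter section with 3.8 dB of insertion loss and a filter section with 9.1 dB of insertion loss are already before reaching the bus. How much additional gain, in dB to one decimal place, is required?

The required make-up gain is the shortfall in the dB sum.
G = +5.7 − (-14.7) + 3.8 + 9.1 = 33.3 dB.

33.3 dB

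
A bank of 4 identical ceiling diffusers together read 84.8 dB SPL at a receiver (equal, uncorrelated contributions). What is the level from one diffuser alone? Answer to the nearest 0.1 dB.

4 equal incoherent sources add 10·log₁₀(4) = 6.02 dB over one source.
L_one = 84.8 − 6.02 = 78.8 dB SPL.

78.8 dB SPL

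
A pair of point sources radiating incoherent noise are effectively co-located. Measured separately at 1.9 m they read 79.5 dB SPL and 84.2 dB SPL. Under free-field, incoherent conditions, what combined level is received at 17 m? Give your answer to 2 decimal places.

66.43 dB SPL

Combined at 1.9 m: 10·log₁₀(10^(79.5/10)+10^(84.2/10)) = 85.467 dB SPL.
Then apply −20·log₁₀(17/1.9) = -19.034 dB → 66.43 dB SPL.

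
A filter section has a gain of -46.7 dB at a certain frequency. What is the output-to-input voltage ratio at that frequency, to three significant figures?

Voltage ratio = 10^(dB/20).
10^(-46.7/20) = 10^(-2.335) = 0.00462.

0.00462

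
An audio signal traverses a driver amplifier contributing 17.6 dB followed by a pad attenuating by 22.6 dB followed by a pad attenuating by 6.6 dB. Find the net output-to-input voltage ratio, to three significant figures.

Net gain = 17.6 + (−22.6) + (−6.6) = -11.6 dB.
Voltage ratio = 10^(-11.6/20) = 0.263.

0.263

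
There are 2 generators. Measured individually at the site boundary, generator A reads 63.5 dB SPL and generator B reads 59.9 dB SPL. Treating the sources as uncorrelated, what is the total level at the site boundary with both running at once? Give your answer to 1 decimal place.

65.1 dB SPL

Uncorrelated sources add in intensity (power), not in dB.
L_total = 10·log₁₀(10^(63.5/10) + 10^(59.9/10)) = 10·log₁₀(3216000) = 65.1 dB SPL.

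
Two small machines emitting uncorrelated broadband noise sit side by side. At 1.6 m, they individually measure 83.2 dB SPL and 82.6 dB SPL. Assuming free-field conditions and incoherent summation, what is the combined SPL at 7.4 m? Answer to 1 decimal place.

72.6 dB SPL

Combined at 1.6 m: 10·log₁₀(10^(83.2/10)+10^(82.6/10)) = 85.92 dB SPL.
Then apply −20·log₁₀(7.4/1.6) = -13.30 dB → 72.6 dB SPL.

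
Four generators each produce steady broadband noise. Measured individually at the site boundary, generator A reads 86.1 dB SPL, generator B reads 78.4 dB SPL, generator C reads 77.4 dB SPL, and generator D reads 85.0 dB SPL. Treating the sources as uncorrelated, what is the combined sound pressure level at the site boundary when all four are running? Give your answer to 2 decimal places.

Incoherent sources sum as intensities:
L_total = 10·log₁₀(10^(86.1/10) + 10^(78.4/10) + 10^(77.4/10) + 10^(85.0/10)) = 10·log₁₀(847700000) = 89.28 dB SPL.

89.28 dB SPL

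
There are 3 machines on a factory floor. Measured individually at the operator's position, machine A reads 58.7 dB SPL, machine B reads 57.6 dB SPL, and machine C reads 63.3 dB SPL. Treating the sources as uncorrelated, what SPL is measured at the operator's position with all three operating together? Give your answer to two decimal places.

Add the sources as powers (linear), then convert back to dB:
L_total = 10·log₁₀(10^(58.7/10) + 10^(57.6/10) + 10^(63.3/10)) = 10·log₁₀(3455000) = 65.38 dB SPL.

65.38 dB SPL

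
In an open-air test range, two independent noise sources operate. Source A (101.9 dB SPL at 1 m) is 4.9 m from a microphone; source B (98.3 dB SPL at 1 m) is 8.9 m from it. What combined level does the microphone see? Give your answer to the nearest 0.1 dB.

At the listener: L_A = 101.9 − 20·log₁₀(4.9) = 88.10 dB; L_B = 98.3 − 20·log₁₀(8.9) = 79.31 dB.
Combined: 10·log₁₀(10^(88.10/10)+10^(79.31/10)) = 88.6 dB SPL.

88.6 dB SPL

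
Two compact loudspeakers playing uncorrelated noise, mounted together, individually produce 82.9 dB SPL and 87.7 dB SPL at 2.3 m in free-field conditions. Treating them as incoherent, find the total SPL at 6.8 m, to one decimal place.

Combined at 2.3 m: 10·log₁₀(10^(82.9/10)+10^(87.7/10)) = 88.94 dB SPL.
Then apply −20·log₁₀(6.8/2.3) = -9.42 dB → 79.5 dB SPL.

79.5 dB SPL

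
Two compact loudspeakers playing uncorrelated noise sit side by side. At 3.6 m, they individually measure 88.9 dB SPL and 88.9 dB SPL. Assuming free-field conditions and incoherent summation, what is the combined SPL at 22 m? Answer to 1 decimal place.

76.2 dB SPL

Combined at 3.6 m: 10·log₁₀(10^(88.9/10)+10^(88.9/10)) = 91.91 dB SPL.
Then apply −20·log₁₀(22/3.6) = -15.72 dB → 76.2 dB SPL.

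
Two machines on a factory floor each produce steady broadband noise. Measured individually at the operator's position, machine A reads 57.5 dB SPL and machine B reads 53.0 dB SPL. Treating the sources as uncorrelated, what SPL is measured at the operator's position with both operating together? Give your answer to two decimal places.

Add the sources as powers (linear), then convert back to dB:
L_total = 10·log₁₀(10^(57.5/10) + 10^(53.0/10)) = 10·log₁₀(761900) = 58.82 dB SPL.

58.82 dB SPL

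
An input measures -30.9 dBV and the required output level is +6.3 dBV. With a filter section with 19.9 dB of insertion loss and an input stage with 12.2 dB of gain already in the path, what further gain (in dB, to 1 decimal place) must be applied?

The required make-up gain is the shortfall in the dB sum.
G = +6.3 − (-30.9) + 19.9 − 12.2 = 44.9 dB.

44.9 dB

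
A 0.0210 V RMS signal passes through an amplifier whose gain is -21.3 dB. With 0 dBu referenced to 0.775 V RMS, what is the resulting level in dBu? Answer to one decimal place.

Input level: 20·log₁₀(0.0210/0.775) = -31.34 dBu.
Output: -31.34 − 21.3 = -52.6 dBu.

-52.6 dBu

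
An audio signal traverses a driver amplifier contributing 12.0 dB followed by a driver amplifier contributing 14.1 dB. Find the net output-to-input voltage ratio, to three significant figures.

Net gain = 12.0 + 14.1 = 26.1 dB.
Voltage ratio = 10^(26.1/20) = 20.2.

20.2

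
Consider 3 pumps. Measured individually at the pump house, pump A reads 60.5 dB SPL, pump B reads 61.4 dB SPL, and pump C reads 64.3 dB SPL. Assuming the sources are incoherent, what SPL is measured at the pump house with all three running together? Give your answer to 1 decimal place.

67.2 dB SPL

Uncorrelated sources add in intensity (power), not in dB.
L_total = 10·log₁₀(10^(60.5/10) + 10^(61.4/10) + 10^(64.3/10)) = 10·log₁₀(5194000) = 67.2 dB SPL.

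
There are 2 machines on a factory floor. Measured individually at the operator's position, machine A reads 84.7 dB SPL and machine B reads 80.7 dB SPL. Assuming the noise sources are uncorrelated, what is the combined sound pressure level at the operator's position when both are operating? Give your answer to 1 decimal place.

Uncorrelated sources add in intensity (power), not in dB.
L_total = 10·log₁₀(10^(84.7/10) + 10^(80.7/10)) = 10·log₁₀(412600000) = 86.2 dB SPL.

86.2 dB SPL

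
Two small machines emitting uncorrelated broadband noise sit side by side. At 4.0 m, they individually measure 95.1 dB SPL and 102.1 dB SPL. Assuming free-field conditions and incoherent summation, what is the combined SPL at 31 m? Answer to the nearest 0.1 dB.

85.1 dB SPL

Combined at 4.0 m: 10·log₁₀(10^(95.1/10)+10^(102.1/10)) = 102.89 dB SPL.
Then apply −20·log₁₀(31/4.0) = -17.79 dB → 85.1 dB SPL.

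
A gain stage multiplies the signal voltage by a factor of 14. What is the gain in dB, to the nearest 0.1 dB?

For a voltage ratio, dB = 20·log₁₀(V₂/V₁).
20·log₁₀(14) = 22.9 dB.

22.9 dB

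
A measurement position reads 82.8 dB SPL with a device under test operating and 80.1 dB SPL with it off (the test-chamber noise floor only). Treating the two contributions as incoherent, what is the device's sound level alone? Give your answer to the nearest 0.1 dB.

79.5 dB SPL

Remove the background by subtracting linear intensities:
L_src = 10·log₁₀(10^(82.8/10) − 10^(80.1/10)) = 10·log₁₀(88220000) = 79.5 dB SPL.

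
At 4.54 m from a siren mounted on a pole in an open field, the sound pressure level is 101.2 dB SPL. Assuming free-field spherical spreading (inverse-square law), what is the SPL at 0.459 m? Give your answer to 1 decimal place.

Free-field point source: level drops by 20·log₁₀ of the distance ratio.
ΔL = −20·log₁₀(0.459/4.54) = 19.90 dB, so L₂ = 101.2 + (19.90) = 121.1 dB SPL.

121.1 dB SPL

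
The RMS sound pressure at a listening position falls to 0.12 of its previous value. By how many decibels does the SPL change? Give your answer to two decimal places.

Sound pressure is an amplitude quantity: ΔL = 20·log₁₀(p₂/p₁).
20·log₁₀(0.12) = -18.42 dB.

-18.42 dB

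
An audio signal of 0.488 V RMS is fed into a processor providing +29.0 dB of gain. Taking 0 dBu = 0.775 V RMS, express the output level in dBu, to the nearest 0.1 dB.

+25.0 dBu

Input level: 20·log₁₀(0.488/0.775) = -4.02 dBu.
Output: -4.02 + 29.0 = +25.0 dBu.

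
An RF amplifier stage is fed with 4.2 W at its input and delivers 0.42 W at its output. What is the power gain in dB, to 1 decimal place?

Power is a power quantity, so gain = 10·log₁₀(P_out/P_in).
10·log₁₀(0.42/4.2) = 10·log₁₀(0.1000) = -10.0 dB.

-10.0 dB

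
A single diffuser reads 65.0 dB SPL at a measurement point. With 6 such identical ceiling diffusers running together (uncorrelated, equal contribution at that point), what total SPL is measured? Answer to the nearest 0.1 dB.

72.8 dB SPL

6 equal incoherent sources raise the level by 10·log₁₀(6) = 7.78 dB.
L_total = 65.0 + 7.78 = 72.8 dB SPL.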